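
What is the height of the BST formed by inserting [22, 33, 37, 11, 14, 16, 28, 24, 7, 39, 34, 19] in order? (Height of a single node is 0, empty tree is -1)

Insertion order: [22, 33, 37, 11, 14, 16, 28, 24, 7, 39, 34, 19]
Tree (level-order array): [22, 11, 33, 7, 14, 28, 37, None, None, None, 16, 24, None, 34, 39, None, 19]
Compute height bottom-up (empty subtree = -1):
  height(7) = 1 + max(-1, -1) = 0
  height(19) = 1 + max(-1, -1) = 0
  height(16) = 1 + max(-1, 0) = 1
  height(14) = 1 + max(-1, 1) = 2
  height(11) = 1 + max(0, 2) = 3
  height(24) = 1 + max(-1, -1) = 0
  height(28) = 1 + max(0, -1) = 1
  height(34) = 1 + max(-1, -1) = 0
  height(39) = 1 + max(-1, -1) = 0
  height(37) = 1 + max(0, 0) = 1
  height(33) = 1 + max(1, 1) = 2
  height(22) = 1 + max(3, 2) = 4
Height = 4


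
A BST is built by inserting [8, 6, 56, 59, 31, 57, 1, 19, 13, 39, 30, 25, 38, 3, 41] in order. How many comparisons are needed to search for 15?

Search path for 15: 8 -> 56 -> 31 -> 19 -> 13
Found: False
Comparisons: 5


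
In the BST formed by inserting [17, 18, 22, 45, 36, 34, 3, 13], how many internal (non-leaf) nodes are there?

Tree built from: [17, 18, 22, 45, 36, 34, 3, 13]
Tree (level-order array): [17, 3, 18, None, 13, None, 22, None, None, None, 45, 36, None, 34]
Rule: An internal node has at least one child.
Per-node child counts:
  node 17: 2 child(ren)
  node 3: 1 child(ren)
  node 13: 0 child(ren)
  node 18: 1 child(ren)
  node 22: 1 child(ren)
  node 45: 1 child(ren)
  node 36: 1 child(ren)
  node 34: 0 child(ren)
Matching nodes: [17, 3, 18, 22, 45, 36]
Count of internal (non-leaf) nodes: 6


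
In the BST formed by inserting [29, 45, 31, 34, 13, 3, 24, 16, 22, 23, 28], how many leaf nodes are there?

Tree built from: [29, 45, 31, 34, 13, 3, 24, 16, 22, 23, 28]
Tree (level-order array): [29, 13, 45, 3, 24, 31, None, None, None, 16, 28, None, 34, None, 22, None, None, None, None, None, 23]
Rule: A leaf has 0 children.
Per-node child counts:
  node 29: 2 child(ren)
  node 13: 2 child(ren)
  node 3: 0 child(ren)
  node 24: 2 child(ren)
  node 16: 1 child(ren)
  node 22: 1 child(ren)
  node 23: 0 child(ren)
  node 28: 0 child(ren)
  node 45: 1 child(ren)
  node 31: 1 child(ren)
  node 34: 0 child(ren)
Matching nodes: [3, 23, 28, 34]
Count of leaf nodes: 4


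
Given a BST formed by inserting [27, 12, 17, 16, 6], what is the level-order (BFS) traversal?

Tree insertion order: [27, 12, 17, 16, 6]
Tree (level-order array): [27, 12, None, 6, 17, None, None, 16]
BFS from the root, enqueuing left then right child of each popped node:
  queue [27] -> pop 27, enqueue [12], visited so far: [27]
  queue [12] -> pop 12, enqueue [6, 17], visited so far: [27, 12]
  queue [6, 17] -> pop 6, enqueue [none], visited so far: [27, 12, 6]
  queue [17] -> pop 17, enqueue [16], visited so far: [27, 12, 6, 17]
  queue [16] -> pop 16, enqueue [none], visited so far: [27, 12, 6, 17, 16]
Result: [27, 12, 6, 17, 16]


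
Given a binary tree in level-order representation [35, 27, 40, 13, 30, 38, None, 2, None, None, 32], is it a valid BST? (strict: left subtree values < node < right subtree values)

Level-order array: [35, 27, 40, 13, 30, 38, None, 2, None, None, 32]
Validate using subtree bounds (lo, hi): at each node, require lo < value < hi,
then recurse left with hi=value and right with lo=value.
Preorder trace (stopping at first violation):
  at node 35 with bounds (-inf, +inf): OK
  at node 27 with bounds (-inf, 35): OK
  at node 13 with bounds (-inf, 27): OK
  at node 2 with bounds (-inf, 13): OK
  at node 30 with bounds (27, 35): OK
  at node 32 with bounds (30, 35): OK
  at node 40 with bounds (35, +inf): OK
  at node 38 with bounds (35, 40): OK
No violation found at any node.
Result: Valid BST


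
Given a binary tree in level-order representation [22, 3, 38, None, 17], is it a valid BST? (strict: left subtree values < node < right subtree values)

Level-order array: [22, 3, 38, None, 17]
Validate using subtree bounds (lo, hi): at each node, require lo < value < hi,
then recurse left with hi=value and right with lo=value.
Preorder trace (stopping at first violation):
  at node 22 with bounds (-inf, +inf): OK
  at node 3 with bounds (-inf, 22): OK
  at node 17 with bounds (3, 22): OK
  at node 38 with bounds (22, +inf): OK
No violation found at any node.
Result: Valid BST


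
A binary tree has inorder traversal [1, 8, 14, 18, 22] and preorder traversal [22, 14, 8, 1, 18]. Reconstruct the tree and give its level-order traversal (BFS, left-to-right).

Inorder:  [1, 8, 14, 18, 22]
Preorder: [22, 14, 8, 1, 18]
Algorithm: preorder visits root first, so consume preorder in order;
for each root, split the current inorder slice at that value into
left-subtree inorder and right-subtree inorder, then recurse.
Recursive splits:
  root=22; inorder splits into left=[1, 8, 14, 18], right=[]
  root=14; inorder splits into left=[1, 8], right=[18]
  root=8; inorder splits into left=[1], right=[]
  root=1; inorder splits into left=[], right=[]
  root=18; inorder splits into left=[], right=[]
Reconstructed level-order: [22, 14, 8, 18, 1]


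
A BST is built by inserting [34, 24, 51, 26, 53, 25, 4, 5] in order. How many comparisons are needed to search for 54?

Search path for 54: 34 -> 51 -> 53
Found: False
Comparisons: 3


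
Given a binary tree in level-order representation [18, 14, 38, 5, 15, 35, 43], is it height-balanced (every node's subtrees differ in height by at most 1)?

Tree (level-order array): [18, 14, 38, 5, 15, 35, 43]
Definition: a tree is height-balanced if, at every node, |h(left) - h(right)| <= 1 (empty subtree has height -1).
Bottom-up per-node check:
  node 5: h_left=-1, h_right=-1, diff=0 [OK], height=0
  node 15: h_left=-1, h_right=-1, diff=0 [OK], height=0
  node 14: h_left=0, h_right=0, diff=0 [OK], height=1
  node 35: h_left=-1, h_right=-1, diff=0 [OK], height=0
  node 43: h_left=-1, h_right=-1, diff=0 [OK], height=0
  node 38: h_left=0, h_right=0, diff=0 [OK], height=1
  node 18: h_left=1, h_right=1, diff=0 [OK], height=2
All nodes satisfy the balance condition.
Result: Balanced


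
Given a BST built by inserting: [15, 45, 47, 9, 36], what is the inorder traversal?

Tree insertion order: [15, 45, 47, 9, 36]
Tree (level-order array): [15, 9, 45, None, None, 36, 47]
Inorder traversal: [9, 15, 36, 45, 47]


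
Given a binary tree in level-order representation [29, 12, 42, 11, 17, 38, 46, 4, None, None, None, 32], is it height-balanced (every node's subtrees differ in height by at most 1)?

Tree (level-order array): [29, 12, 42, 11, 17, 38, 46, 4, None, None, None, 32]
Definition: a tree is height-balanced if, at every node, |h(left) - h(right)| <= 1 (empty subtree has height -1).
Bottom-up per-node check:
  node 4: h_left=-1, h_right=-1, diff=0 [OK], height=0
  node 11: h_left=0, h_right=-1, diff=1 [OK], height=1
  node 17: h_left=-1, h_right=-1, diff=0 [OK], height=0
  node 12: h_left=1, h_right=0, diff=1 [OK], height=2
  node 32: h_left=-1, h_right=-1, diff=0 [OK], height=0
  node 38: h_left=0, h_right=-1, diff=1 [OK], height=1
  node 46: h_left=-1, h_right=-1, diff=0 [OK], height=0
  node 42: h_left=1, h_right=0, diff=1 [OK], height=2
  node 29: h_left=2, h_right=2, diff=0 [OK], height=3
All nodes satisfy the balance condition.
Result: Balanced


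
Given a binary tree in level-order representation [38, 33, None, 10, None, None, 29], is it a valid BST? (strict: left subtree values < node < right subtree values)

Level-order array: [38, 33, None, 10, None, None, 29]
Validate using subtree bounds (lo, hi): at each node, require lo < value < hi,
then recurse left with hi=value and right with lo=value.
Preorder trace (stopping at first violation):
  at node 38 with bounds (-inf, +inf): OK
  at node 33 with bounds (-inf, 38): OK
  at node 10 with bounds (-inf, 33): OK
  at node 29 with bounds (10, 33): OK
No violation found at any node.
Result: Valid BST


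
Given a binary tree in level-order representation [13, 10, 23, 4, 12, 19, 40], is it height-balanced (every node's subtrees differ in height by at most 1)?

Tree (level-order array): [13, 10, 23, 4, 12, 19, 40]
Definition: a tree is height-balanced if, at every node, |h(left) - h(right)| <= 1 (empty subtree has height -1).
Bottom-up per-node check:
  node 4: h_left=-1, h_right=-1, diff=0 [OK], height=0
  node 12: h_left=-1, h_right=-1, diff=0 [OK], height=0
  node 10: h_left=0, h_right=0, diff=0 [OK], height=1
  node 19: h_left=-1, h_right=-1, diff=0 [OK], height=0
  node 40: h_left=-1, h_right=-1, diff=0 [OK], height=0
  node 23: h_left=0, h_right=0, diff=0 [OK], height=1
  node 13: h_left=1, h_right=1, diff=0 [OK], height=2
All nodes satisfy the balance condition.
Result: Balanced


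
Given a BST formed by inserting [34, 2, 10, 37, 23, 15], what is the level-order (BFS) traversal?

Tree insertion order: [34, 2, 10, 37, 23, 15]
Tree (level-order array): [34, 2, 37, None, 10, None, None, None, 23, 15]
BFS from the root, enqueuing left then right child of each popped node:
  queue [34] -> pop 34, enqueue [2, 37], visited so far: [34]
  queue [2, 37] -> pop 2, enqueue [10], visited so far: [34, 2]
  queue [37, 10] -> pop 37, enqueue [none], visited so far: [34, 2, 37]
  queue [10] -> pop 10, enqueue [23], visited so far: [34, 2, 37, 10]
  queue [23] -> pop 23, enqueue [15], visited so far: [34, 2, 37, 10, 23]
  queue [15] -> pop 15, enqueue [none], visited so far: [34, 2, 37, 10, 23, 15]
Result: [34, 2, 37, 10, 23, 15]


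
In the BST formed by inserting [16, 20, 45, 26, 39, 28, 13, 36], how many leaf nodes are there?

Tree built from: [16, 20, 45, 26, 39, 28, 13, 36]
Tree (level-order array): [16, 13, 20, None, None, None, 45, 26, None, None, 39, 28, None, None, 36]
Rule: A leaf has 0 children.
Per-node child counts:
  node 16: 2 child(ren)
  node 13: 0 child(ren)
  node 20: 1 child(ren)
  node 45: 1 child(ren)
  node 26: 1 child(ren)
  node 39: 1 child(ren)
  node 28: 1 child(ren)
  node 36: 0 child(ren)
Matching nodes: [13, 36]
Count of leaf nodes: 2


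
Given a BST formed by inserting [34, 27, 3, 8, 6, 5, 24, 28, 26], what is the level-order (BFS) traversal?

Tree insertion order: [34, 27, 3, 8, 6, 5, 24, 28, 26]
Tree (level-order array): [34, 27, None, 3, 28, None, 8, None, None, 6, 24, 5, None, None, 26]
BFS from the root, enqueuing left then right child of each popped node:
  queue [34] -> pop 34, enqueue [27], visited so far: [34]
  queue [27] -> pop 27, enqueue [3, 28], visited so far: [34, 27]
  queue [3, 28] -> pop 3, enqueue [8], visited so far: [34, 27, 3]
  queue [28, 8] -> pop 28, enqueue [none], visited so far: [34, 27, 3, 28]
  queue [8] -> pop 8, enqueue [6, 24], visited so far: [34, 27, 3, 28, 8]
  queue [6, 24] -> pop 6, enqueue [5], visited so far: [34, 27, 3, 28, 8, 6]
  queue [24, 5] -> pop 24, enqueue [26], visited so far: [34, 27, 3, 28, 8, 6, 24]
  queue [5, 26] -> pop 5, enqueue [none], visited so far: [34, 27, 3, 28, 8, 6, 24, 5]
  queue [26] -> pop 26, enqueue [none], visited so far: [34, 27, 3, 28, 8, 6, 24, 5, 26]
Result: [34, 27, 3, 28, 8, 6, 24, 5, 26]


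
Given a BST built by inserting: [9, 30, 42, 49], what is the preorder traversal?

Tree insertion order: [9, 30, 42, 49]
Tree (level-order array): [9, None, 30, None, 42, None, 49]
Preorder traversal: [9, 30, 42, 49]


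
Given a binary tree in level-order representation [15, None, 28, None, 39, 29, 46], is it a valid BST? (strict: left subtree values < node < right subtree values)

Level-order array: [15, None, 28, None, 39, 29, 46]
Validate using subtree bounds (lo, hi): at each node, require lo < value < hi,
then recurse left with hi=value and right with lo=value.
Preorder trace (stopping at first violation):
  at node 15 with bounds (-inf, +inf): OK
  at node 28 with bounds (15, +inf): OK
  at node 39 with bounds (28, +inf): OK
  at node 29 with bounds (28, 39): OK
  at node 46 with bounds (39, +inf): OK
No violation found at any node.
Result: Valid BST


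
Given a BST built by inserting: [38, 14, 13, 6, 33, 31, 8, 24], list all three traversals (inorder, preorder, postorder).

Tree insertion order: [38, 14, 13, 6, 33, 31, 8, 24]
Tree (level-order array): [38, 14, None, 13, 33, 6, None, 31, None, None, 8, 24]
Inorder (L, root, R): [6, 8, 13, 14, 24, 31, 33, 38]
Preorder (root, L, R): [38, 14, 13, 6, 8, 33, 31, 24]
Postorder (L, R, root): [8, 6, 13, 24, 31, 33, 14, 38]


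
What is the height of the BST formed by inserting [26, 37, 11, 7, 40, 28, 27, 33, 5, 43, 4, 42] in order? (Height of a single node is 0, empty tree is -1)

Insertion order: [26, 37, 11, 7, 40, 28, 27, 33, 5, 43, 4, 42]
Tree (level-order array): [26, 11, 37, 7, None, 28, 40, 5, None, 27, 33, None, 43, 4, None, None, None, None, None, 42]
Compute height bottom-up (empty subtree = -1):
  height(4) = 1 + max(-1, -1) = 0
  height(5) = 1 + max(0, -1) = 1
  height(7) = 1 + max(1, -1) = 2
  height(11) = 1 + max(2, -1) = 3
  height(27) = 1 + max(-1, -1) = 0
  height(33) = 1 + max(-1, -1) = 0
  height(28) = 1 + max(0, 0) = 1
  height(42) = 1 + max(-1, -1) = 0
  height(43) = 1 + max(0, -1) = 1
  height(40) = 1 + max(-1, 1) = 2
  height(37) = 1 + max(1, 2) = 3
  height(26) = 1 + max(3, 3) = 4
Height = 4


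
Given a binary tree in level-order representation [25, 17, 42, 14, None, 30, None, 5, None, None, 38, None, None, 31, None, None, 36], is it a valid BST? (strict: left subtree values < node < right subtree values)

Level-order array: [25, 17, 42, 14, None, 30, None, 5, None, None, 38, None, None, 31, None, None, 36]
Validate using subtree bounds (lo, hi): at each node, require lo < value < hi,
then recurse left with hi=value and right with lo=value.
Preorder trace (stopping at first violation):
  at node 25 with bounds (-inf, +inf): OK
  at node 17 with bounds (-inf, 25): OK
  at node 14 with bounds (-inf, 17): OK
  at node 5 with bounds (-inf, 14): OK
  at node 42 with bounds (25, +inf): OK
  at node 30 with bounds (25, 42): OK
  at node 38 with bounds (30, 42): OK
  at node 31 with bounds (30, 38): OK
  at node 36 with bounds (31, 38): OK
No violation found at any node.
Result: Valid BST


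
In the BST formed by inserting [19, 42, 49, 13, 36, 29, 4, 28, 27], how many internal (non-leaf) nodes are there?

Tree built from: [19, 42, 49, 13, 36, 29, 4, 28, 27]
Tree (level-order array): [19, 13, 42, 4, None, 36, 49, None, None, 29, None, None, None, 28, None, 27]
Rule: An internal node has at least one child.
Per-node child counts:
  node 19: 2 child(ren)
  node 13: 1 child(ren)
  node 4: 0 child(ren)
  node 42: 2 child(ren)
  node 36: 1 child(ren)
  node 29: 1 child(ren)
  node 28: 1 child(ren)
  node 27: 0 child(ren)
  node 49: 0 child(ren)
Matching nodes: [19, 13, 42, 36, 29, 28]
Count of internal (non-leaf) nodes: 6


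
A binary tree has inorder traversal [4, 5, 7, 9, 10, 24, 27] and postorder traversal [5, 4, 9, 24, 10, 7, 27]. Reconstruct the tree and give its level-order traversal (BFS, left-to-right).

Inorder:   [4, 5, 7, 9, 10, 24, 27]
Postorder: [5, 4, 9, 24, 10, 7, 27]
Algorithm: postorder visits root last, so walk postorder right-to-left;
each value is the root of the current inorder slice — split it at that
value, recurse on the right subtree first, then the left.
Recursive splits:
  root=27; inorder splits into left=[4, 5, 7, 9, 10, 24], right=[]
  root=7; inorder splits into left=[4, 5], right=[9, 10, 24]
  root=10; inorder splits into left=[9], right=[24]
  root=24; inorder splits into left=[], right=[]
  root=9; inorder splits into left=[], right=[]
  root=4; inorder splits into left=[], right=[5]
  root=5; inorder splits into left=[], right=[]
Reconstructed level-order: [27, 7, 4, 10, 5, 9, 24]


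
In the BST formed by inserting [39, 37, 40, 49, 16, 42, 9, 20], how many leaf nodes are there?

Tree built from: [39, 37, 40, 49, 16, 42, 9, 20]
Tree (level-order array): [39, 37, 40, 16, None, None, 49, 9, 20, 42]
Rule: A leaf has 0 children.
Per-node child counts:
  node 39: 2 child(ren)
  node 37: 1 child(ren)
  node 16: 2 child(ren)
  node 9: 0 child(ren)
  node 20: 0 child(ren)
  node 40: 1 child(ren)
  node 49: 1 child(ren)
  node 42: 0 child(ren)
Matching nodes: [9, 20, 42]
Count of leaf nodes: 3


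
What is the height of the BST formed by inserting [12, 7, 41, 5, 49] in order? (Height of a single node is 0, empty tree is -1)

Insertion order: [12, 7, 41, 5, 49]
Tree (level-order array): [12, 7, 41, 5, None, None, 49]
Compute height bottom-up (empty subtree = -1):
  height(5) = 1 + max(-1, -1) = 0
  height(7) = 1 + max(0, -1) = 1
  height(49) = 1 + max(-1, -1) = 0
  height(41) = 1 + max(-1, 0) = 1
  height(12) = 1 + max(1, 1) = 2
Height = 2


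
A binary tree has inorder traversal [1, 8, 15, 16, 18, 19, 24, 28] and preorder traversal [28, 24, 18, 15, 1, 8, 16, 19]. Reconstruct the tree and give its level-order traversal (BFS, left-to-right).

Inorder:  [1, 8, 15, 16, 18, 19, 24, 28]
Preorder: [28, 24, 18, 15, 1, 8, 16, 19]
Algorithm: preorder visits root first, so consume preorder in order;
for each root, split the current inorder slice at that value into
left-subtree inorder and right-subtree inorder, then recurse.
Recursive splits:
  root=28; inorder splits into left=[1, 8, 15, 16, 18, 19, 24], right=[]
  root=24; inorder splits into left=[1, 8, 15, 16, 18, 19], right=[]
  root=18; inorder splits into left=[1, 8, 15, 16], right=[19]
  root=15; inorder splits into left=[1, 8], right=[16]
  root=1; inorder splits into left=[], right=[8]
  root=8; inorder splits into left=[], right=[]
  root=16; inorder splits into left=[], right=[]
  root=19; inorder splits into left=[], right=[]
Reconstructed level-order: [28, 24, 18, 15, 19, 1, 16, 8]


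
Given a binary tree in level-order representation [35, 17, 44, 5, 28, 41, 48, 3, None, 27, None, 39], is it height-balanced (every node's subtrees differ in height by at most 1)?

Tree (level-order array): [35, 17, 44, 5, 28, 41, 48, 3, None, 27, None, 39]
Definition: a tree is height-balanced if, at every node, |h(left) - h(right)| <= 1 (empty subtree has height -1).
Bottom-up per-node check:
  node 3: h_left=-1, h_right=-1, diff=0 [OK], height=0
  node 5: h_left=0, h_right=-1, diff=1 [OK], height=1
  node 27: h_left=-1, h_right=-1, diff=0 [OK], height=0
  node 28: h_left=0, h_right=-1, diff=1 [OK], height=1
  node 17: h_left=1, h_right=1, diff=0 [OK], height=2
  node 39: h_left=-1, h_right=-1, diff=0 [OK], height=0
  node 41: h_left=0, h_right=-1, diff=1 [OK], height=1
  node 48: h_left=-1, h_right=-1, diff=0 [OK], height=0
  node 44: h_left=1, h_right=0, diff=1 [OK], height=2
  node 35: h_left=2, h_right=2, diff=0 [OK], height=3
All nodes satisfy the balance condition.
Result: Balanced


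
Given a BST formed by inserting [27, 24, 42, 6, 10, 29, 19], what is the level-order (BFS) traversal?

Tree insertion order: [27, 24, 42, 6, 10, 29, 19]
Tree (level-order array): [27, 24, 42, 6, None, 29, None, None, 10, None, None, None, 19]
BFS from the root, enqueuing left then right child of each popped node:
  queue [27] -> pop 27, enqueue [24, 42], visited so far: [27]
  queue [24, 42] -> pop 24, enqueue [6], visited so far: [27, 24]
  queue [42, 6] -> pop 42, enqueue [29], visited so far: [27, 24, 42]
  queue [6, 29] -> pop 6, enqueue [10], visited so far: [27, 24, 42, 6]
  queue [29, 10] -> pop 29, enqueue [none], visited so far: [27, 24, 42, 6, 29]
  queue [10] -> pop 10, enqueue [19], visited so far: [27, 24, 42, 6, 29, 10]
  queue [19] -> pop 19, enqueue [none], visited so far: [27, 24, 42, 6, 29, 10, 19]
Result: [27, 24, 42, 6, 29, 10, 19]


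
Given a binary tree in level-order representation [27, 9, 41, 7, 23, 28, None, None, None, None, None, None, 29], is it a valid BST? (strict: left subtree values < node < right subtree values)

Level-order array: [27, 9, 41, 7, 23, 28, None, None, None, None, None, None, 29]
Validate using subtree bounds (lo, hi): at each node, require lo < value < hi,
then recurse left with hi=value and right with lo=value.
Preorder trace (stopping at first violation):
  at node 27 with bounds (-inf, +inf): OK
  at node 9 with bounds (-inf, 27): OK
  at node 7 with bounds (-inf, 9): OK
  at node 23 with bounds (9, 27): OK
  at node 41 with bounds (27, +inf): OK
  at node 28 with bounds (27, 41): OK
  at node 29 with bounds (28, 41): OK
No violation found at any node.
Result: Valid BST


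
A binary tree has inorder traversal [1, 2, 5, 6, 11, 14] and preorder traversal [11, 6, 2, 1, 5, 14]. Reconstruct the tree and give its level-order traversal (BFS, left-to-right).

Inorder:  [1, 2, 5, 6, 11, 14]
Preorder: [11, 6, 2, 1, 5, 14]
Algorithm: preorder visits root first, so consume preorder in order;
for each root, split the current inorder slice at that value into
left-subtree inorder and right-subtree inorder, then recurse.
Recursive splits:
  root=11; inorder splits into left=[1, 2, 5, 6], right=[14]
  root=6; inorder splits into left=[1, 2, 5], right=[]
  root=2; inorder splits into left=[1], right=[5]
  root=1; inorder splits into left=[], right=[]
  root=5; inorder splits into left=[], right=[]
  root=14; inorder splits into left=[], right=[]
Reconstructed level-order: [11, 6, 14, 2, 1, 5]


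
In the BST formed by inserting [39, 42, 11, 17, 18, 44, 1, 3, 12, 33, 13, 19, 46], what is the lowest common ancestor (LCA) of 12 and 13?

Tree insertion order: [39, 42, 11, 17, 18, 44, 1, 3, 12, 33, 13, 19, 46]
Tree (level-order array): [39, 11, 42, 1, 17, None, 44, None, 3, 12, 18, None, 46, None, None, None, 13, None, 33, None, None, None, None, 19]
In a BST, the LCA of p=12, q=13 is the first node v on the
root-to-leaf path with p <= v <= q (go left if both < v, right if both > v).
Walk from root:
  at 39: both 12 and 13 < 39, go left
  at 11: both 12 and 13 > 11, go right
  at 17: both 12 and 13 < 17, go left
  at 12: 12 <= 12 <= 13, this is the LCA
LCA = 12


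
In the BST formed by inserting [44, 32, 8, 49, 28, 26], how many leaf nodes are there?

Tree built from: [44, 32, 8, 49, 28, 26]
Tree (level-order array): [44, 32, 49, 8, None, None, None, None, 28, 26]
Rule: A leaf has 0 children.
Per-node child counts:
  node 44: 2 child(ren)
  node 32: 1 child(ren)
  node 8: 1 child(ren)
  node 28: 1 child(ren)
  node 26: 0 child(ren)
  node 49: 0 child(ren)
Matching nodes: [26, 49]
Count of leaf nodes: 2


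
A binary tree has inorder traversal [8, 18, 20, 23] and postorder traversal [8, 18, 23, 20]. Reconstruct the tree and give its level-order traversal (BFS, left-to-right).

Inorder:   [8, 18, 20, 23]
Postorder: [8, 18, 23, 20]
Algorithm: postorder visits root last, so walk postorder right-to-left;
each value is the root of the current inorder slice — split it at that
value, recurse on the right subtree first, then the left.
Recursive splits:
  root=20; inorder splits into left=[8, 18], right=[23]
  root=23; inorder splits into left=[], right=[]
  root=18; inorder splits into left=[8], right=[]
  root=8; inorder splits into left=[], right=[]
Reconstructed level-order: [20, 18, 23, 8]


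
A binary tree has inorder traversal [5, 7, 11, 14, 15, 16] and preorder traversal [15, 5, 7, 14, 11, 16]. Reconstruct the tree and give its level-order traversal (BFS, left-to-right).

Inorder:  [5, 7, 11, 14, 15, 16]
Preorder: [15, 5, 7, 14, 11, 16]
Algorithm: preorder visits root first, so consume preorder in order;
for each root, split the current inorder slice at that value into
left-subtree inorder and right-subtree inorder, then recurse.
Recursive splits:
  root=15; inorder splits into left=[5, 7, 11, 14], right=[16]
  root=5; inorder splits into left=[], right=[7, 11, 14]
  root=7; inorder splits into left=[], right=[11, 14]
  root=14; inorder splits into left=[11], right=[]
  root=11; inorder splits into left=[], right=[]
  root=16; inorder splits into left=[], right=[]
Reconstructed level-order: [15, 5, 16, 7, 14, 11]


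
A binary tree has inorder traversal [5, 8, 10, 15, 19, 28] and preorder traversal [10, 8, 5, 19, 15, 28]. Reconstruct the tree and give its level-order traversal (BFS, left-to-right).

Inorder:  [5, 8, 10, 15, 19, 28]
Preorder: [10, 8, 5, 19, 15, 28]
Algorithm: preorder visits root first, so consume preorder in order;
for each root, split the current inorder slice at that value into
left-subtree inorder and right-subtree inorder, then recurse.
Recursive splits:
  root=10; inorder splits into left=[5, 8], right=[15, 19, 28]
  root=8; inorder splits into left=[5], right=[]
  root=5; inorder splits into left=[], right=[]
  root=19; inorder splits into left=[15], right=[28]
  root=15; inorder splits into left=[], right=[]
  root=28; inorder splits into left=[], right=[]
Reconstructed level-order: [10, 8, 19, 5, 15, 28]


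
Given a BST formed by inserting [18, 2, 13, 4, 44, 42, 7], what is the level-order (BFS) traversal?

Tree insertion order: [18, 2, 13, 4, 44, 42, 7]
Tree (level-order array): [18, 2, 44, None, 13, 42, None, 4, None, None, None, None, 7]
BFS from the root, enqueuing left then right child of each popped node:
  queue [18] -> pop 18, enqueue [2, 44], visited so far: [18]
  queue [2, 44] -> pop 2, enqueue [13], visited so far: [18, 2]
  queue [44, 13] -> pop 44, enqueue [42], visited so far: [18, 2, 44]
  queue [13, 42] -> pop 13, enqueue [4], visited so far: [18, 2, 44, 13]
  queue [42, 4] -> pop 42, enqueue [none], visited so far: [18, 2, 44, 13, 42]
  queue [4] -> pop 4, enqueue [7], visited so far: [18, 2, 44, 13, 42, 4]
  queue [7] -> pop 7, enqueue [none], visited so far: [18, 2, 44, 13, 42, 4, 7]
Result: [18, 2, 44, 13, 42, 4, 7]


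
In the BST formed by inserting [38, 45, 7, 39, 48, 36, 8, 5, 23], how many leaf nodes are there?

Tree built from: [38, 45, 7, 39, 48, 36, 8, 5, 23]
Tree (level-order array): [38, 7, 45, 5, 36, 39, 48, None, None, 8, None, None, None, None, None, None, 23]
Rule: A leaf has 0 children.
Per-node child counts:
  node 38: 2 child(ren)
  node 7: 2 child(ren)
  node 5: 0 child(ren)
  node 36: 1 child(ren)
  node 8: 1 child(ren)
  node 23: 0 child(ren)
  node 45: 2 child(ren)
  node 39: 0 child(ren)
  node 48: 0 child(ren)
Matching nodes: [5, 23, 39, 48]
Count of leaf nodes: 4


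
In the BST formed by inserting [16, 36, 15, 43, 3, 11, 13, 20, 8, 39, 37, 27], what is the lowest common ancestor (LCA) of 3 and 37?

Tree insertion order: [16, 36, 15, 43, 3, 11, 13, 20, 8, 39, 37, 27]
Tree (level-order array): [16, 15, 36, 3, None, 20, 43, None, 11, None, 27, 39, None, 8, 13, None, None, 37]
In a BST, the LCA of p=3, q=37 is the first node v on the
root-to-leaf path with p <= v <= q (go left if both < v, right if both > v).
Walk from root:
  at 16: 3 <= 16 <= 37, this is the LCA
LCA = 16


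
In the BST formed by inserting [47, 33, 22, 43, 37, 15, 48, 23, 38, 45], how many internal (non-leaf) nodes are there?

Tree built from: [47, 33, 22, 43, 37, 15, 48, 23, 38, 45]
Tree (level-order array): [47, 33, 48, 22, 43, None, None, 15, 23, 37, 45, None, None, None, None, None, 38]
Rule: An internal node has at least one child.
Per-node child counts:
  node 47: 2 child(ren)
  node 33: 2 child(ren)
  node 22: 2 child(ren)
  node 15: 0 child(ren)
  node 23: 0 child(ren)
  node 43: 2 child(ren)
  node 37: 1 child(ren)
  node 38: 0 child(ren)
  node 45: 0 child(ren)
  node 48: 0 child(ren)
Matching nodes: [47, 33, 22, 43, 37]
Count of internal (non-leaf) nodes: 5


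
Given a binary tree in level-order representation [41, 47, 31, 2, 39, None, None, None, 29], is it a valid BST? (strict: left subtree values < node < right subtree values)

Level-order array: [41, 47, 31, 2, 39, None, None, None, 29]
Validate using subtree bounds (lo, hi): at each node, require lo < value < hi,
then recurse left with hi=value and right with lo=value.
Preorder trace (stopping at first violation):
  at node 41 with bounds (-inf, +inf): OK
  at node 47 with bounds (-inf, 41): VIOLATION
Node 47 violates its bound: not (-inf < 47 < 41).
Result: Not a valid BST


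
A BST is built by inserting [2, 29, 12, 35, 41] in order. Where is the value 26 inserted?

Starting tree (level order): [2, None, 29, 12, 35, None, None, None, 41]
Insertion path: 2 -> 29 -> 12
Result: insert 26 as right child of 12
Final tree (level order): [2, None, 29, 12, 35, None, 26, None, 41]


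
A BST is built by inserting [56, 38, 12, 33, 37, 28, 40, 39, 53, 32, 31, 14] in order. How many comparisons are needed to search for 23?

Search path for 23: 56 -> 38 -> 12 -> 33 -> 28 -> 14
Found: False
Comparisons: 6


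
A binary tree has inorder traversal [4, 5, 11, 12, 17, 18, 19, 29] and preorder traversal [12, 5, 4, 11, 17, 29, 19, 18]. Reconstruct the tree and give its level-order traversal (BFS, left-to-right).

Inorder:  [4, 5, 11, 12, 17, 18, 19, 29]
Preorder: [12, 5, 4, 11, 17, 29, 19, 18]
Algorithm: preorder visits root first, so consume preorder in order;
for each root, split the current inorder slice at that value into
left-subtree inorder and right-subtree inorder, then recurse.
Recursive splits:
  root=12; inorder splits into left=[4, 5, 11], right=[17, 18, 19, 29]
  root=5; inorder splits into left=[4], right=[11]
  root=4; inorder splits into left=[], right=[]
  root=11; inorder splits into left=[], right=[]
  root=17; inorder splits into left=[], right=[18, 19, 29]
  root=29; inorder splits into left=[18, 19], right=[]
  root=19; inorder splits into left=[18], right=[]
  root=18; inorder splits into left=[], right=[]
Reconstructed level-order: [12, 5, 17, 4, 11, 29, 19, 18]


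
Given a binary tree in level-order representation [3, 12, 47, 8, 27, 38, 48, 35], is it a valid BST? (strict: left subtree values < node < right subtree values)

Level-order array: [3, 12, 47, 8, 27, 38, 48, 35]
Validate using subtree bounds (lo, hi): at each node, require lo < value < hi,
then recurse left with hi=value and right with lo=value.
Preorder trace (stopping at first violation):
  at node 3 with bounds (-inf, +inf): OK
  at node 12 with bounds (-inf, 3): VIOLATION
Node 12 violates its bound: not (-inf < 12 < 3).
Result: Not a valid BST


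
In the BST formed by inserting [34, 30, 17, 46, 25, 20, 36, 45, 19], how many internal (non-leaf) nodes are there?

Tree built from: [34, 30, 17, 46, 25, 20, 36, 45, 19]
Tree (level-order array): [34, 30, 46, 17, None, 36, None, None, 25, None, 45, 20, None, None, None, 19]
Rule: An internal node has at least one child.
Per-node child counts:
  node 34: 2 child(ren)
  node 30: 1 child(ren)
  node 17: 1 child(ren)
  node 25: 1 child(ren)
  node 20: 1 child(ren)
  node 19: 0 child(ren)
  node 46: 1 child(ren)
  node 36: 1 child(ren)
  node 45: 0 child(ren)
Matching nodes: [34, 30, 17, 25, 20, 46, 36]
Count of internal (non-leaf) nodes: 7


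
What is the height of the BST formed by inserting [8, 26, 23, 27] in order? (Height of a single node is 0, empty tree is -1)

Insertion order: [8, 26, 23, 27]
Tree (level-order array): [8, None, 26, 23, 27]
Compute height bottom-up (empty subtree = -1):
  height(23) = 1 + max(-1, -1) = 0
  height(27) = 1 + max(-1, -1) = 0
  height(26) = 1 + max(0, 0) = 1
  height(8) = 1 + max(-1, 1) = 2
Height = 2


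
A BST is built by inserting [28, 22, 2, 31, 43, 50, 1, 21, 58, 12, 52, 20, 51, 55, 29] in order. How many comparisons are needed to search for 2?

Search path for 2: 28 -> 22 -> 2
Found: True
Comparisons: 3


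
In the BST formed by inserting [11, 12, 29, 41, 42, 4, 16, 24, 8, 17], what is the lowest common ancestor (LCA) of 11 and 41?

Tree insertion order: [11, 12, 29, 41, 42, 4, 16, 24, 8, 17]
Tree (level-order array): [11, 4, 12, None, 8, None, 29, None, None, 16, 41, None, 24, None, 42, 17]
In a BST, the LCA of p=11, q=41 is the first node v on the
root-to-leaf path with p <= v <= q (go left if both < v, right if both > v).
Walk from root:
  at 11: 11 <= 11 <= 41, this is the LCA
LCA = 11


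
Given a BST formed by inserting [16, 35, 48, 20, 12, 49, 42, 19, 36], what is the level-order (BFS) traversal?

Tree insertion order: [16, 35, 48, 20, 12, 49, 42, 19, 36]
Tree (level-order array): [16, 12, 35, None, None, 20, 48, 19, None, 42, 49, None, None, 36]
BFS from the root, enqueuing left then right child of each popped node:
  queue [16] -> pop 16, enqueue [12, 35], visited so far: [16]
  queue [12, 35] -> pop 12, enqueue [none], visited so far: [16, 12]
  queue [35] -> pop 35, enqueue [20, 48], visited so far: [16, 12, 35]
  queue [20, 48] -> pop 20, enqueue [19], visited so far: [16, 12, 35, 20]
  queue [48, 19] -> pop 48, enqueue [42, 49], visited so far: [16, 12, 35, 20, 48]
  queue [19, 42, 49] -> pop 19, enqueue [none], visited so far: [16, 12, 35, 20, 48, 19]
  queue [42, 49] -> pop 42, enqueue [36], visited so far: [16, 12, 35, 20, 48, 19, 42]
  queue [49, 36] -> pop 49, enqueue [none], visited so far: [16, 12, 35, 20, 48, 19, 42, 49]
  queue [36] -> pop 36, enqueue [none], visited so far: [16, 12, 35, 20, 48, 19, 42, 49, 36]
Result: [16, 12, 35, 20, 48, 19, 42, 49, 36]


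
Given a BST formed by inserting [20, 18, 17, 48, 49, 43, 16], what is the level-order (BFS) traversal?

Tree insertion order: [20, 18, 17, 48, 49, 43, 16]
Tree (level-order array): [20, 18, 48, 17, None, 43, 49, 16]
BFS from the root, enqueuing left then right child of each popped node:
  queue [20] -> pop 20, enqueue [18, 48], visited so far: [20]
  queue [18, 48] -> pop 18, enqueue [17], visited so far: [20, 18]
  queue [48, 17] -> pop 48, enqueue [43, 49], visited so far: [20, 18, 48]
  queue [17, 43, 49] -> pop 17, enqueue [16], visited so far: [20, 18, 48, 17]
  queue [43, 49, 16] -> pop 43, enqueue [none], visited so far: [20, 18, 48, 17, 43]
  queue [49, 16] -> pop 49, enqueue [none], visited so far: [20, 18, 48, 17, 43, 49]
  queue [16] -> pop 16, enqueue [none], visited so far: [20, 18, 48, 17, 43, 49, 16]
Result: [20, 18, 48, 17, 43, 49, 16]


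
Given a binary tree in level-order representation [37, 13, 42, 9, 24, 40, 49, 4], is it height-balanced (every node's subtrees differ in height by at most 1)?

Tree (level-order array): [37, 13, 42, 9, 24, 40, 49, 4]
Definition: a tree is height-balanced if, at every node, |h(left) - h(right)| <= 1 (empty subtree has height -1).
Bottom-up per-node check:
  node 4: h_left=-1, h_right=-1, diff=0 [OK], height=0
  node 9: h_left=0, h_right=-1, diff=1 [OK], height=1
  node 24: h_left=-1, h_right=-1, diff=0 [OK], height=0
  node 13: h_left=1, h_right=0, diff=1 [OK], height=2
  node 40: h_left=-1, h_right=-1, diff=0 [OK], height=0
  node 49: h_left=-1, h_right=-1, diff=0 [OK], height=0
  node 42: h_left=0, h_right=0, diff=0 [OK], height=1
  node 37: h_left=2, h_right=1, diff=1 [OK], height=3
All nodes satisfy the balance condition.
Result: Balanced


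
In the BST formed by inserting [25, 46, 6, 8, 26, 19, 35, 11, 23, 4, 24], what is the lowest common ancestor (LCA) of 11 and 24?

Tree insertion order: [25, 46, 6, 8, 26, 19, 35, 11, 23, 4, 24]
Tree (level-order array): [25, 6, 46, 4, 8, 26, None, None, None, None, 19, None, 35, 11, 23, None, None, None, None, None, 24]
In a BST, the LCA of p=11, q=24 is the first node v on the
root-to-leaf path with p <= v <= q (go left if both < v, right if both > v).
Walk from root:
  at 25: both 11 and 24 < 25, go left
  at 6: both 11 and 24 > 6, go right
  at 8: both 11 and 24 > 8, go right
  at 19: 11 <= 19 <= 24, this is the LCA
LCA = 19


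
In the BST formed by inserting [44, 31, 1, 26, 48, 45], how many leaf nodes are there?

Tree built from: [44, 31, 1, 26, 48, 45]
Tree (level-order array): [44, 31, 48, 1, None, 45, None, None, 26]
Rule: A leaf has 0 children.
Per-node child counts:
  node 44: 2 child(ren)
  node 31: 1 child(ren)
  node 1: 1 child(ren)
  node 26: 0 child(ren)
  node 48: 1 child(ren)
  node 45: 0 child(ren)
Matching nodes: [26, 45]
Count of leaf nodes: 2


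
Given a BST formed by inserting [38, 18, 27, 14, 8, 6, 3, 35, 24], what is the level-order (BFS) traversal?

Tree insertion order: [38, 18, 27, 14, 8, 6, 3, 35, 24]
Tree (level-order array): [38, 18, None, 14, 27, 8, None, 24, 35, 6, None, None, None, None, None, 3]
BFS from the root, enqueuing left then right child of each popped node:
  queue [38] -> pop 38, enqueue [18], visited so far: [38]
  queue [18] -> pop 18, enqueue [14, 27], visited so far: [38, 18]
  queue [14, 27] -> pop 14, enqueue [8], visited so far: [38, 18, 14]
  queue [27, 8] -> pop 27, enqueue [24, 35], visited so far: [38, 18, 14, 27]
  queue [8, 24, 35] -> pop 8, enqueue [6], visited so far: [38, 18, 14, 27, 8]
  queue [24, 35, 6] -> pop 24, enqueue [none], visited so far: [38, 18, 14, 27, 8, 24]
  queue [35, 6] -> pop 35, enqueue [none], visited so far: [38, 18, 14, 27, 8, 24, 35]
  queue [6] -> pop 6, enqueue [3], visited so far: [38, 18, 14, 27, 8, 24, 35, 6]
  queue [3] -> pop 3, enqueue [none], visited so far: [38, 18, 14, 27, 8, 24, 35, 6, 3]
Result: [38, 18, 14, 27, 8, 24, 35, 6, 3]


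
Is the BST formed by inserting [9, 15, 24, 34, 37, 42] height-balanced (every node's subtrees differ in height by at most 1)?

Tree (level-order array): [9, None, 15, None, 24, None, 34, None, 37, None, 42]
Definition: a tree is height-balanced if, at every node, |h(left) - h(right)| <= 1 (empty subtree has height -1).
Bottom-up per-node check:
  node 42: h_left=-1, h_right=-1, diff=0 [OK], height=0
  node 37: h_left=-1, h_right=0, diff=1 [OK], height=1
  node 34: h_left=-1, h_right=1, diff=2 [FAIL (|-1-1|=2 > 1)], height=2
  node 24: h_left=-1, h_right=2, diff=3 [FAIL (|-1-2|=3 > 1)], height=3
  node 15: h_left=-1, h_right=3, diff=4 [FAIL (|-1-3|=4 > 1)], height=4
  node 9: h_left=-1, h_right=4, diff=5 [FAIL (|-1-4|=5 > 1)], height=5
Node 34 violates the condition: |-1 - 1| = 2 > 1.
Result: Not balanced


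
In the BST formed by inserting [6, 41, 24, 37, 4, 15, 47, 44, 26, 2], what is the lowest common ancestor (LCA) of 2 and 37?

Tree insertion order: [6, 41, 24, 37, 4, 15, 47, 44, 26, 2]
Tree (level-order array): [6, 4, 41, 2, None, 24, 47, None, None, 15, 37, 44, None, None, None, 26]
In a BST, the LCA of p=2, q=37 is the first node v on the
root-to-leaf path with p <= v <= q (go left if both < v, right if both > v).
Walk from root:
  at 6: 2 <= 6 <= 37, this is the LCA
LCA = 6


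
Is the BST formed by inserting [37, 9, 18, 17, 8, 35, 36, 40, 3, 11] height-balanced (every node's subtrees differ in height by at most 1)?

Tree (level-order array): [37, 9, 40, 8, 18, None, None, 3, None, 17, 35, None, None, 11, None, None, 36]
Definition: a tree is height-balanced if, at every node, |h(left) - h(right)| <= 1 (empty subtree has height -1).
Bottom-up per-node check:
  node 3: h_left=-1, h_right=-1, diff=0 [OK], height=0
  node 8: h_left=0, h_right=-1, diff=1 [OK], height=1
  node 11: h_left=-1, h_right=-1, diff=0 [OK], height=0
  node 17: h_left=0, h_right=-1, diff=1 [OK], height=1
  node 36: h_left=-1, h_right=-1, diff=0 [OK], height=0
  node 35: h_left=-1, h_right=0, diff=1 [OK], height=1
  node 18: h_left=1, h_right=1, diff=0 [OK], height=2
  node 9: h_left=1, h_right=2, diff=1 [OK], height=3
  node 40: h_left=-1, h_right=-1, diff=0 [OK], height=0
  node 37: h_left=3, h_right=0, diff=3 [FAIL (|3-0|=3 > 1)], height=4
Node 37 violates the condition: |3 - 0| = 3 > 1.
Result: Not balanced


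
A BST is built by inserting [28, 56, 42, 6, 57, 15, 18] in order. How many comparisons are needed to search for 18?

Search path for 18: 28 -> 6 -> 15 -> 18
Found: True
Comparisons: 4


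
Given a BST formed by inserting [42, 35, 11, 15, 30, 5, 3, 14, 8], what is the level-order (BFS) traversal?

Tree insertion order: [42, 35, 11, 15, 30, 5, 3, 14, 8]
Tree (level-order array): [42, 35, None, 11, None, 5, 15, 3, 8, 14, 30]
BFS from the root, enqueuing left then right child of each popped node:
  queue [42] -> pop 42, enqueue [35], visited so far: [42]
  queue [35] -> pop 35, enqueue [11], visited so far: [42, 35]
  queue [11] -> pop 11, enqueue [5, 15], visited so far: [42, 35, 11]
  queue [5, 15] -> pop 5, enqueue [3, 8], visited so far: [42, 35, 11, 5]
  queue [15, 3, 8] -> pop 15, enqueue [14, 30], visited so far: [42, 35, 11, 5, 15]
  queue [3, 8, 14, 30] -> pop 3, enqueue [none], visited so far: [42, 35, 11, 5, 15, 3]
  queue [8, 14, 30] -> pop 8, enqueue [none], visited so far: [42, 35, 11, 5, 15, 3, 8]
  queue [14, 30] -> pop 14, enqueue [none], visited so far: [42, 35, 11, 5, 15, 3, 8, 14]
  queue [30] -> pop 30, enqueue [none], visited so far: [42, 35, 11, 5, 15, 3, 8, 14, 30]
Result: [42, 35, 11, 5, 15, 3, 8, 14, 30]
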